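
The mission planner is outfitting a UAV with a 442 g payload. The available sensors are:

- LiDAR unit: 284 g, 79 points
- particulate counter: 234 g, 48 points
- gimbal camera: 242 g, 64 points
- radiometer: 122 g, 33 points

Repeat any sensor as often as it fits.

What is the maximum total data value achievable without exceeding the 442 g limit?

112

LiDAR unit + radiometer uses 406 of the 442 g and totals 112.
The spare 36 g is too small for any remaining sensor, and no exchange beats 112.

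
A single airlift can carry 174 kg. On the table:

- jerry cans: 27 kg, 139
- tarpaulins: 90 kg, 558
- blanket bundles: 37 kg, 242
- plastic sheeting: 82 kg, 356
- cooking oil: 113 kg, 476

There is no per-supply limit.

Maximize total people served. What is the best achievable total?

Ranking by ratio (people served/kg): blanket bundles 6.54, tarpaulins 6.20, jerry cans 5.15, plastic sheeting 4.34.
The ratio heuristic lands on 4×blanket bundles (968) but leaves 26 kg idle.
Dropping 2×blanket bundles frees 74 kg; slotting in tarpaulins (90 kg) lifts the total to 1042 at 164 kg.

1042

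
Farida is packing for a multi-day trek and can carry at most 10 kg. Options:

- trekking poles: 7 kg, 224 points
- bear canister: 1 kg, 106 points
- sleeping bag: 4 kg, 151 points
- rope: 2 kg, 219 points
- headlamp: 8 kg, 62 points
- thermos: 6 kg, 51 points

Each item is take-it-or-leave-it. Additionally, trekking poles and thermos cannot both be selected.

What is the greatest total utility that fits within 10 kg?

The ratio heuristic lands on bear canister + sleeping bag + rope (476) but leaves 3 kg idle.
The 4 kg tied up in sleeping bag is better spent on trekking poles — total rises to 549 (10 kg).
The closest alternative, bear canister + sleeping bag + rope, reaches only 476.

549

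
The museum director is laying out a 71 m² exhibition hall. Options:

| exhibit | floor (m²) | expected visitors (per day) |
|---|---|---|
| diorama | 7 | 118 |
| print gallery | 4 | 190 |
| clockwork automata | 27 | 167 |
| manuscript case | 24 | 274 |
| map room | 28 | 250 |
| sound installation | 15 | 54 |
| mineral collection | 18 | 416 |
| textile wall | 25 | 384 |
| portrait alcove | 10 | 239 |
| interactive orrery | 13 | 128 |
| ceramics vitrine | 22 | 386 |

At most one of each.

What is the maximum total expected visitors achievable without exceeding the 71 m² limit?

1376

Filling by ratio: diorama + print gallery + mineral collection + portrait alcove + ceramics vitrine for 1349, with 10 m² left unused.
Replace diorama and portrait alcove with textile wall: the trade gains 27 net, giving 1376 at 69 m².
Runner-up print gallery + mineral collection + portrait alcove + interactive orrery + ceramics vitrine tops out at 1359.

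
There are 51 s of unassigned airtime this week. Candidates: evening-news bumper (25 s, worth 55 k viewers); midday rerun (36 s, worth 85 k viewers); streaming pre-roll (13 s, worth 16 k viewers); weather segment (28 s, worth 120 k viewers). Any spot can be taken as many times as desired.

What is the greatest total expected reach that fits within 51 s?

136

Taking streaming pre-roll + weather segment: 41 s used, 136 in expected reach.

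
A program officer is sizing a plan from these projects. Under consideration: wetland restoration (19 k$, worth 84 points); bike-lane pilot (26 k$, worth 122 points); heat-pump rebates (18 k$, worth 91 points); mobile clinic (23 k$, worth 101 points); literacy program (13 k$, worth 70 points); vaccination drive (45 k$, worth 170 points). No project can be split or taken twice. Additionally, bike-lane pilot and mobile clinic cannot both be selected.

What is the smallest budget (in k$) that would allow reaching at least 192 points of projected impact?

39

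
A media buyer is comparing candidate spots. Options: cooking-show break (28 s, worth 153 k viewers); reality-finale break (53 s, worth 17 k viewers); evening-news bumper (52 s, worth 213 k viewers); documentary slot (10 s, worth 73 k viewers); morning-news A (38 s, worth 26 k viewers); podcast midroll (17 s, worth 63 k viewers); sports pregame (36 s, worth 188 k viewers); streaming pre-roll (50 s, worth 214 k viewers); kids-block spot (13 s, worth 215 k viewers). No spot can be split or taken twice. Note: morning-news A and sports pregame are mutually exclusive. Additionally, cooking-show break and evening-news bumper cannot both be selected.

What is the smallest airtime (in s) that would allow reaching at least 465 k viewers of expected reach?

Minimise s subject to total expected reach ≥ 465.
documentary slot + sports pregame + kids-block spot: 476 expected reach at 59 s.
No combination under 59 s hits 465.

59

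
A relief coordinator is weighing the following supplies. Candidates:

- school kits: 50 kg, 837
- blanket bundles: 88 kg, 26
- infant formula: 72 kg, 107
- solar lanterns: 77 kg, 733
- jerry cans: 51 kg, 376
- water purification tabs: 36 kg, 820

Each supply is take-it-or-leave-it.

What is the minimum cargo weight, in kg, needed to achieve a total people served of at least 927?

86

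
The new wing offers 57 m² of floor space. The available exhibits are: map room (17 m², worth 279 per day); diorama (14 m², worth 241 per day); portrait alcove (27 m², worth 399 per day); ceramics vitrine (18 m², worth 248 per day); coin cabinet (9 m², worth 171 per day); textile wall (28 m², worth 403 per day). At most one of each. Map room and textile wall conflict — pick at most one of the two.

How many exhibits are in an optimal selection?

3

The maximum expected visitors within 57 m² is 849.
For example map room + portrait alcove + coin cabinet achieves it, using 53 m².
All optima have 3 exhibits.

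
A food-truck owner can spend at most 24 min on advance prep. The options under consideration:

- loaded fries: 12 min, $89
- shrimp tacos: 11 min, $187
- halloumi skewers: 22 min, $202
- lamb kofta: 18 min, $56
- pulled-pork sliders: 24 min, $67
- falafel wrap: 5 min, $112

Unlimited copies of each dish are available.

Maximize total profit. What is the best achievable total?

Taking 4×falafel wrap: 20 min used, 448 in profit.
That's the maximum — no swap from here does better than 448.

448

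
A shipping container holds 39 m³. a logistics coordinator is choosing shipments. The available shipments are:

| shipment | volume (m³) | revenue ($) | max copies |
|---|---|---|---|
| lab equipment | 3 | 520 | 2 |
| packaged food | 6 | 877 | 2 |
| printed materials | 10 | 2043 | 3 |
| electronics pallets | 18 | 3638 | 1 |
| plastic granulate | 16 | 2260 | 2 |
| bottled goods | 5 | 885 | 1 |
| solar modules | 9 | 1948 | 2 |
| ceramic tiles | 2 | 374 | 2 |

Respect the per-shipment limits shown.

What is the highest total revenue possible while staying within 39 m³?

8077

Ranking by ratio (revenue/m³): solar modules 216.44, printed materials 204.30, electronics pallets 202.11, ceramic tiles 187.00.
A density-first pass picks 2×printed materials + 2×solar modules — 7982 at 38 m³.
Replace solar modules with printed materials: the trade gains 95 net, giving 8077 at 39 m³.
No other feasible combination exceeds 8077.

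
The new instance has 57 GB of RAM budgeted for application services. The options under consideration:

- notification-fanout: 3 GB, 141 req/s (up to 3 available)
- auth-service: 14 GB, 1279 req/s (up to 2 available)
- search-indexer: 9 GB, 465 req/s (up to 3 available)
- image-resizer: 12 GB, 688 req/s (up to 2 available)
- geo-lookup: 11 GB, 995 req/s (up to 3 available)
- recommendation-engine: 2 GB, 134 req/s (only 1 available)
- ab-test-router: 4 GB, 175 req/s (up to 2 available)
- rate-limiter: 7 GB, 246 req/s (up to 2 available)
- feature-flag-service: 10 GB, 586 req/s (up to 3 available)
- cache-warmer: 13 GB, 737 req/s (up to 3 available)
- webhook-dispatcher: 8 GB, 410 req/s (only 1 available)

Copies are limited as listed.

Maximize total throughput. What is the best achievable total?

Ranking by ratio (throughput/GB): auth-service 91.36, geo-lookup 90.45, recommendation-engine 67.00.
A density-first pass picks notification-fanout + 2×auth-service + 2×geo-lookup + recommendation-engine — 4823 at 55 GB.
The 2 GB tied up in recommendation-engine is better spent on ab-test-router — total rises to 4864 (57 GB).

4864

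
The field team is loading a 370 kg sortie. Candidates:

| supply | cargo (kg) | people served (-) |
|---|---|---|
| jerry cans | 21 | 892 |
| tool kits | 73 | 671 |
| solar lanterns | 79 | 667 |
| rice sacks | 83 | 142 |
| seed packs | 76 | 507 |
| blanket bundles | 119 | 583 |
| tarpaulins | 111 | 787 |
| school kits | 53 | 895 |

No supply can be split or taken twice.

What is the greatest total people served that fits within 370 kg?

3912

By people served per kg: jerry cans 42.48, school kits 16.89, tool kits 9.19, solar lanterns 8.44 lead.
Taking jerry cans + tool kits + solar lanterns + tarpaulins + school kits: 337 kg used, 3912 in people served.
That's the maximum — no swap from here does better than 3912.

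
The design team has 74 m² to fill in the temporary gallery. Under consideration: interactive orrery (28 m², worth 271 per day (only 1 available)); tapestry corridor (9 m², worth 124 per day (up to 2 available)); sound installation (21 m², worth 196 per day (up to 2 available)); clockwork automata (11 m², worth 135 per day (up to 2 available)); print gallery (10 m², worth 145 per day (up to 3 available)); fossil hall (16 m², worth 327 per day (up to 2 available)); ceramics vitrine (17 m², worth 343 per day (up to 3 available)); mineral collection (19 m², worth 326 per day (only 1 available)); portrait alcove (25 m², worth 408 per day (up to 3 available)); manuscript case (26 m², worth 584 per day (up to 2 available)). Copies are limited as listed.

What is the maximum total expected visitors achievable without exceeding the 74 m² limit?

Taking the top-ratio exhibits first gives fossil hall + 2×manuscript case for 1495 (68 m²).
Replace fossil hall with ceramics vitrine: the trade gains 16 net, giving 1511 at 69 m².
No other feasible combination exceeds 1511.

1511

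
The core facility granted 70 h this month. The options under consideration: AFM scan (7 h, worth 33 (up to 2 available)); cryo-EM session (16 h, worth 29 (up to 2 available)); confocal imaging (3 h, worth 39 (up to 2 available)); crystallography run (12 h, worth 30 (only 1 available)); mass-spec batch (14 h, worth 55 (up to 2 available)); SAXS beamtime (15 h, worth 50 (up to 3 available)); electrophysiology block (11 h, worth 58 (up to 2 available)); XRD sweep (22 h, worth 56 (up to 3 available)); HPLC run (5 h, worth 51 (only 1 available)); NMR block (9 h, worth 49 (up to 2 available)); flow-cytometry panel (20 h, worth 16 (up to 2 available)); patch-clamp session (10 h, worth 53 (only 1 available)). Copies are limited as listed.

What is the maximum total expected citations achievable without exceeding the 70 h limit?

429

Ranking by ratio (expected citations/h): confocal imaging 13.00, HPLC run 10.20, NMR block 5.44, patch-clamp session 5.30.
Taking AFM scan + 2×confocal imaging + 2×electrophysiology block + HPLC run + 2×NMR block + patch-clamp session: 68 h used, 429 in expected citations.
No other feasible combination exceeds 429.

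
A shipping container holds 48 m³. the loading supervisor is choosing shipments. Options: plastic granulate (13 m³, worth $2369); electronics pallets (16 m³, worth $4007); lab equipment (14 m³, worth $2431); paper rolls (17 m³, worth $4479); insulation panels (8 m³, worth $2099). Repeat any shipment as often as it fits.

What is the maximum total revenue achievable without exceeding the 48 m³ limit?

12594

A density-first pass picks 2×paper rolls + insulation panels — 11057 at 42 m³.
Dropping 2×paper rolls frees 34 m³; slotting in 5×insulation panels (40 m³) lifts the total to 12594 at 48 m³.
Every other selection either busts 48 m³ or fails to beat 12594.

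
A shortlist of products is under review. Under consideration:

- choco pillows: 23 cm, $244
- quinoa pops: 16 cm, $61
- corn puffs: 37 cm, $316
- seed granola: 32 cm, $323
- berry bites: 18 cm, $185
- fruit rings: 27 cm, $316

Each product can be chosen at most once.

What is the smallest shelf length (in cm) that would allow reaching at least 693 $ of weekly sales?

68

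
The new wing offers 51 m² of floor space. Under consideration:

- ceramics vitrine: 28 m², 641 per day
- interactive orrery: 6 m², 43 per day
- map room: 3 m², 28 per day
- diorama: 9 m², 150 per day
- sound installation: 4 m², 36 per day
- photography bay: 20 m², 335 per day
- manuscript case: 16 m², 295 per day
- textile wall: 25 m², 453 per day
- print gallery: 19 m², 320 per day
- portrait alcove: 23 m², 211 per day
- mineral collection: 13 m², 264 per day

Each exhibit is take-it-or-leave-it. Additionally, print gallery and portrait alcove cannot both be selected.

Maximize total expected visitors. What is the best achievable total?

1055

Taking ceramics vitrine + diorama + mineral collection: 50 m² used, 1055 in expected visitors.
Runner-up ceramics vitrine + map room + photography bay tops out at 1004.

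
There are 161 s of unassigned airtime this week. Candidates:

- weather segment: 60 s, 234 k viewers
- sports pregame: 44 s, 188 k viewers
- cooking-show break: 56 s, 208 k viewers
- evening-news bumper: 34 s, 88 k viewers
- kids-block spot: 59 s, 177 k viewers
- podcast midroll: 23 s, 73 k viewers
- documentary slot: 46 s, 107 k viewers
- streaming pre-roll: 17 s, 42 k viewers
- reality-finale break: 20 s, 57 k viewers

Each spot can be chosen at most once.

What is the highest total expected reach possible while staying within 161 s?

Weather segment + sports pregame + cooking-show break uses 160 of the 161 s and totals 630.
Next best is weather segment + sports pregame + evening-news bumper + podcast midroll at 583 (161 s) — short by 47.

630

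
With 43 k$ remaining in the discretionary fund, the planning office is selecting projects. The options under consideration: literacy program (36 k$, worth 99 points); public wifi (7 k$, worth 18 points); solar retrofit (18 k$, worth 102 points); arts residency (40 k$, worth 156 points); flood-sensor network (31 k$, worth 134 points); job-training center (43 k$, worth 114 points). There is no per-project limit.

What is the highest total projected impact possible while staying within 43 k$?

Taking public wifi + 2×solar retrofit: 43 k$ used, 222 in projected impact.
That's the maximum — no swap from here does better than 222.

222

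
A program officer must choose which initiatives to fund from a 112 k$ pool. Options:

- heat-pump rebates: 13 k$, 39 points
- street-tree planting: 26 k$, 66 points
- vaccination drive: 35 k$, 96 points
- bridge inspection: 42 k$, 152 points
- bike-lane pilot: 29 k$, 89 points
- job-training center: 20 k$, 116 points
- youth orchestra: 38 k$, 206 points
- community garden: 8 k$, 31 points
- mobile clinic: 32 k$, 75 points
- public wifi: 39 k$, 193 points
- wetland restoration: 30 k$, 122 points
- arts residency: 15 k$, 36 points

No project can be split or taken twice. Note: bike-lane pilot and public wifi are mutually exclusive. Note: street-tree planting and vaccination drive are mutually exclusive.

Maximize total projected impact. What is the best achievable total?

554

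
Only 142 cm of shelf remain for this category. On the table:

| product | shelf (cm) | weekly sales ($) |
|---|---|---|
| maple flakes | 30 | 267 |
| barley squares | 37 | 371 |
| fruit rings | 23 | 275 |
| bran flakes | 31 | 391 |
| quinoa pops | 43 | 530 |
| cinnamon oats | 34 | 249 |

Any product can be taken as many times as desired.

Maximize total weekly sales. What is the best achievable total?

1726

Filling by ratio: 4×bran flakes for 1564, with 18 cm left unused.
Dropping 3×bran flakes frees 93 cm; slotting in fruit rings + 2×quinoa pops (109 cm) lifts the total to 1726 at 140 cm.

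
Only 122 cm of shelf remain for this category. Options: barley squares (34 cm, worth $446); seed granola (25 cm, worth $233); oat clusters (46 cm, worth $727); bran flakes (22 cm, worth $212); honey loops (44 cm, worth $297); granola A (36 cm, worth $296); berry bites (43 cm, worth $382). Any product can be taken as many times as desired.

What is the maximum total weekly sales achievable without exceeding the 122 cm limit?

Filling by ratio: 2×oat clusters + bran flakes for 1666, with 8 cm left unused.
The 22 cm tied up in bran flakes is better spent on seed granola — total rises to 1687 (117 cm).
Every other selection either busts 122 cm or fails to beat 1687.

1687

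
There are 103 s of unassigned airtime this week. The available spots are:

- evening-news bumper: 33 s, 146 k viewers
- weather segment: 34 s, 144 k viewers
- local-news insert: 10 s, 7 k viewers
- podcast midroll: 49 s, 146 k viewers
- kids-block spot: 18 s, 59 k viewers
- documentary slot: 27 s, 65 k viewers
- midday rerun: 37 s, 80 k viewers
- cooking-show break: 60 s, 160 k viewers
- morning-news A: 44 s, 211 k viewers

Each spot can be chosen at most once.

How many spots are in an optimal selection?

3

The maximum expected reach within 103 s is 416.
evening-news bumper + kids-block spot + morning-news A hits 416 at 95 s.
Any selection reaching 416 contains exactly 3 spots.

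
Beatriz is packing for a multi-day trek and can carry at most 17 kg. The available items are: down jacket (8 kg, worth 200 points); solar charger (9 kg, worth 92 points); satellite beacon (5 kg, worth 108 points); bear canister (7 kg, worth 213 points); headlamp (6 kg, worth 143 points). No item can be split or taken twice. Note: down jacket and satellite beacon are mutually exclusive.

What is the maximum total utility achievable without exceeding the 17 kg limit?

413

Ranking by ratio (utility/kg): bear canister 30.43, down jacket 25.00, headlamp 23.83, satellite beacon 21.60.
Taking down jacket + bear canister: 15 kg used, 413 in utility.
The closest alternative, bear canister + headlamp, reaches only 356.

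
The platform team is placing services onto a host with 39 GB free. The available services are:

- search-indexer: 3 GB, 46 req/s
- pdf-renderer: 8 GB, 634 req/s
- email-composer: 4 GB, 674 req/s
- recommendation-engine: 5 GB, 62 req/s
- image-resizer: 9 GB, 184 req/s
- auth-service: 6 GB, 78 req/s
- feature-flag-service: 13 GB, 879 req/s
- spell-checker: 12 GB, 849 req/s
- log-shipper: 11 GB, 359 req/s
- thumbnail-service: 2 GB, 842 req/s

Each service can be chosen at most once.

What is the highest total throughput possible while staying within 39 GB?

3878

Density check — thumbnail-service 421.00, email-composer 168.50, pdf-renderer 79.25, spell-checker 70.75 are the best per GB.
The ratio ordering already packs tightly: pdf-renderer + email-composer + feature-flag-service + spell-checker + thumbnail-service, 39 GB, 3878.
Next best is pdf-renderer + email-composer + feature-flag-service + log-shipper + thumbnail-service at 3388 (38 GB) — short by 490.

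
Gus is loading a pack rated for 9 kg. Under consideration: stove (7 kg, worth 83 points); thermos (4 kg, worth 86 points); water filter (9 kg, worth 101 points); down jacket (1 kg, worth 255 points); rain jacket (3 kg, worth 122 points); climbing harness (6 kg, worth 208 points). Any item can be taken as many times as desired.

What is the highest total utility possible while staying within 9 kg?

2295

9×down jacket uses 9 of the 9 kg and totals 2295.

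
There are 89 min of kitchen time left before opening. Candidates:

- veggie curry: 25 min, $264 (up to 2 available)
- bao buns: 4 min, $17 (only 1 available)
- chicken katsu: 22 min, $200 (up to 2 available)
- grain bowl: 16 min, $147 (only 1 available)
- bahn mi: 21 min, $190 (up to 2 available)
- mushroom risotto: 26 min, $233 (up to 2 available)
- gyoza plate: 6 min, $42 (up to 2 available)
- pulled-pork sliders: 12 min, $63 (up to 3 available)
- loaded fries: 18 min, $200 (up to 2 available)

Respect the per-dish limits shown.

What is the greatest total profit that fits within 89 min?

928

By profit per min: loaded fries 11.11, veggie curry 10.56, grain bowl 9.19 lead.
The ratio ordering already packs tightly: 2×veggie curry + 2×loaded fries, 86 min, 928.
Nothing else within 89 min beats 928.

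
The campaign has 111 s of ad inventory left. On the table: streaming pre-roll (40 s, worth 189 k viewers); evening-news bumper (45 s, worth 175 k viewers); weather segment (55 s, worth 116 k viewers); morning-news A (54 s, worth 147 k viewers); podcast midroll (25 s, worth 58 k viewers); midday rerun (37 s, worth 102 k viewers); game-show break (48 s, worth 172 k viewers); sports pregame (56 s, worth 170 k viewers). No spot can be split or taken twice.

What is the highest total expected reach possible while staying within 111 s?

By expected reach per s: streaming pre-roll 4.72, evening-news bumper 3.89, game-show break 3.58, sports pregame 3.04 lead.
Streaming pre-roll + evening-news bumper + podcast midroll uses 110 of the 111 s and totals 422.
Runner-up streaming pre-roll + evening-news bumper tops out at 364.

422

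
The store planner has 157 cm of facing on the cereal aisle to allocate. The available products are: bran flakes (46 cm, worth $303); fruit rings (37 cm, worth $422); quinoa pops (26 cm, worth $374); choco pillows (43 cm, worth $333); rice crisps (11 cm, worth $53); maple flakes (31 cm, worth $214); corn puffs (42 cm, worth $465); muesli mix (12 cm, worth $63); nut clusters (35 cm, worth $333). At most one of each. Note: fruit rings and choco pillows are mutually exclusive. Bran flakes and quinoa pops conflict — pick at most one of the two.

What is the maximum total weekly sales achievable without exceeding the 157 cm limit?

Density check — quinoa pops 14.38, fruit rings 11.41, corn puffs 11.07 are the best per cm.
Fruit rings + quinoa pops + corn puffs + muesli mix + nut clusters uses 152 of the 157 cm and totals 1657.
The closest alternative, fruit rings + quinoa pops + rice crisps + corn puffs + nut clusters, reaches only 1647.

1657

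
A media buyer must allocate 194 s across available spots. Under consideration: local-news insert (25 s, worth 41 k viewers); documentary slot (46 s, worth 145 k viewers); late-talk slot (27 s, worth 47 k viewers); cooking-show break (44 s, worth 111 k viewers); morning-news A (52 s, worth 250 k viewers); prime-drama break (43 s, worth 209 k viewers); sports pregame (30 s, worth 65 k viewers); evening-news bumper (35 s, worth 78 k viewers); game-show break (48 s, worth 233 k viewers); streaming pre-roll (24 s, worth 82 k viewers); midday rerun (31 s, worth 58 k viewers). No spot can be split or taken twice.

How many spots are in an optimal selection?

4

The maximum expected reach within 194 s is 837.
documentary slot + morning-news A + prime-drama break + game-show break hits 837 at 189 s.
Every optimal selection uses 4 spots.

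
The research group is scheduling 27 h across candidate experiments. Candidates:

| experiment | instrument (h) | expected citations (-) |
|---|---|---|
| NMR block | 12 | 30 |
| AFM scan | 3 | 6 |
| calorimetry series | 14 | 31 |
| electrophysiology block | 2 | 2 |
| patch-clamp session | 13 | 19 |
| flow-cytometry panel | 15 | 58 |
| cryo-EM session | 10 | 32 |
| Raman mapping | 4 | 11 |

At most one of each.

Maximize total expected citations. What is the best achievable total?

The ratio ordering already packs tightly: electrophysiology block + flow-cytometry panel + cryo-EM session, 27 h, 92.
Next best is flow-cytometry panel + cryo-EM session at 90 (25 h) — short by 2.

92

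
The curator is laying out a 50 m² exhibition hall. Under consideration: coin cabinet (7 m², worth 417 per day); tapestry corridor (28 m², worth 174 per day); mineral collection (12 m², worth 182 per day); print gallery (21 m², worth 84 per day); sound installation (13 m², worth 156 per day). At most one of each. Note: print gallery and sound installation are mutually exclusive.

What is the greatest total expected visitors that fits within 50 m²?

773

Ranking by ratio (expected visitors/m²): coin cabinet 59.57, mineral collection 15.17, sound installation 12.00.
The ratio heuristic lands on coin cabinet + mineral collection + sound installation (755) but leaves 18 m² idle.
Replace sound installation with tapestry corridor: the trade gains 18 net, giving 773 at 47 m².
The closest alternative, coin cabinet + mineral collection + sound installation, reaches only 755.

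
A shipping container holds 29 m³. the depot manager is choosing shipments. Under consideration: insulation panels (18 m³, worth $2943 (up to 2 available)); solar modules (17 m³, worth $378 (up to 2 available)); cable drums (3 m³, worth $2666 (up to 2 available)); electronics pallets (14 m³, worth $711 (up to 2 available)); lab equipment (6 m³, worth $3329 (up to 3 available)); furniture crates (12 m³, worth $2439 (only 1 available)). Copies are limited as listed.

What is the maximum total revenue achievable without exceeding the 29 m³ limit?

15319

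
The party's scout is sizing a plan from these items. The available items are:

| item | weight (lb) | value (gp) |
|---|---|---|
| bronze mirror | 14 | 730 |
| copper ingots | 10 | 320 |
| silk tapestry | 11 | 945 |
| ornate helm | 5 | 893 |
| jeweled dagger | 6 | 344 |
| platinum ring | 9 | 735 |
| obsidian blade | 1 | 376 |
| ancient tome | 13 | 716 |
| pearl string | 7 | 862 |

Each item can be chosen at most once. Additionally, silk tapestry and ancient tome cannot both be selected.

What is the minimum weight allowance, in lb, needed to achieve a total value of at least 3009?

24

Need the lightest bundle worth ≥ 3009.
silk tapestry + ornate helm + obsidian blade + pearl string reaches 3076 using 24 lb.
No combination under 24 lb hits 3009.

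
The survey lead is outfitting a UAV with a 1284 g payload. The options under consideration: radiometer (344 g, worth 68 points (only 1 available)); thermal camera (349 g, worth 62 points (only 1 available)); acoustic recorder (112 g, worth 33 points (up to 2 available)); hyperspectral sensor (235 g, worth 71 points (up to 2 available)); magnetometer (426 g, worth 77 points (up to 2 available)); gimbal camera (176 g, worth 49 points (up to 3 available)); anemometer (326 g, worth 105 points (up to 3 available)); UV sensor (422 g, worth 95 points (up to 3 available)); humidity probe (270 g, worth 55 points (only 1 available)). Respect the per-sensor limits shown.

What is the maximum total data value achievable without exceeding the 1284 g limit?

The ratio heuristic lands on hyperspectral sensor + 3×anemometer (386) but leaves 71 g idle.
Dropping hyperspectral sensor frees 235 g; slotting in acoustic recorder + gimbal camera (288 g) lifts the total to 397 at 1266 g.
That's the maximum — no swap from here does better than 397.

397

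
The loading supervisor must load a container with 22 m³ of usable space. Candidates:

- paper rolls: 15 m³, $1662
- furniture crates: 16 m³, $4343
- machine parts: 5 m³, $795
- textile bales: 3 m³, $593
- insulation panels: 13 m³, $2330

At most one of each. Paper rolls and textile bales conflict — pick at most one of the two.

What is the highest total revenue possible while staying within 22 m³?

Greedy by ratio would take furniture crates + textile bales: 19 m³ used, total 4936.
The 3 m³ tied up in textile bales is better spent on machine parts — total rises to 5138 (21 m³).
Runner-up furniture crates + textile bales tops out at 4936.

5138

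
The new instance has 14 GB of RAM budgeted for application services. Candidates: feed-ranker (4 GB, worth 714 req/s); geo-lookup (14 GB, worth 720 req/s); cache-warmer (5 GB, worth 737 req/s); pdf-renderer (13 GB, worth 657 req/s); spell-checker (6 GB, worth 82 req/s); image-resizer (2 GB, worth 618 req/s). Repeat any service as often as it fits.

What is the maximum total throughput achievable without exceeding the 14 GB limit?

4326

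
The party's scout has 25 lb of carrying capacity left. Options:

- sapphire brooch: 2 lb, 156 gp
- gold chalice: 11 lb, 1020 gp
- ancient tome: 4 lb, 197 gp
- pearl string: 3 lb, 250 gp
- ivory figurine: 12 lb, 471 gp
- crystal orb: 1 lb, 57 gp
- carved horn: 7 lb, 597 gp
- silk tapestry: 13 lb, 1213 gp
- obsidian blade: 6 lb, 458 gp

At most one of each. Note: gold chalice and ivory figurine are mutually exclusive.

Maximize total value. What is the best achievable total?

2290

By value per lb: silk tapestry 93.31, gold chalice 92.73, carved horn 85.29, pearl string 83.33 lead.
Gold chalice + crystal orb + silk tapestry uses 25 of the 25 lb and totals 2290.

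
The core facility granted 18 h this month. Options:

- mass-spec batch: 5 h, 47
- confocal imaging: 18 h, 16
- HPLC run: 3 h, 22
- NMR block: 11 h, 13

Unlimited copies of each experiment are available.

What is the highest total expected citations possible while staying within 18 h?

3×mass-spec batch + HPLC run uses 18 of the 18 h and totals 163.
No other feasible combination exceeds 163.

163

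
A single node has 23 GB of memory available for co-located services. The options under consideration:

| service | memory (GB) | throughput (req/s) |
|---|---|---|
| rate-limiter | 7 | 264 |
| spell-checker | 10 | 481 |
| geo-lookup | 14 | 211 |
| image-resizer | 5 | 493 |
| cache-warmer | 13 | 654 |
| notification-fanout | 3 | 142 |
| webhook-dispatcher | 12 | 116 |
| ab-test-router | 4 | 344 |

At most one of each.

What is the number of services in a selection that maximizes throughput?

3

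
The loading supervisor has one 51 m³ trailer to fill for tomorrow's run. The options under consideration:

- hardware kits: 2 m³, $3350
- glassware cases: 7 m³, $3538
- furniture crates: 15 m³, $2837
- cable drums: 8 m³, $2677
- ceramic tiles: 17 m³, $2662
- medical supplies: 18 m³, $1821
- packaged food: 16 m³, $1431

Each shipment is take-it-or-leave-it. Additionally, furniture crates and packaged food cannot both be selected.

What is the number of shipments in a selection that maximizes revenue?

5

Optimal total is 15064.
hardware kits + glassware cases + furniture crates + cable drums + ceramic tiles hits 15064 at 49 m³.
Every optimal selection uses 5 shipments.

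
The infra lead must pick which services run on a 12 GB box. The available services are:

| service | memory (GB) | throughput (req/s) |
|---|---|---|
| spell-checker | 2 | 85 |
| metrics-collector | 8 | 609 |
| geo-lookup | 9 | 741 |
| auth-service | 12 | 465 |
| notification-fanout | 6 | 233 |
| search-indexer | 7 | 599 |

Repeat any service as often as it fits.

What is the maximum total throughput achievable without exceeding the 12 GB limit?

826

Greedy by ratio would take 2×spell-checker + search-indexer: 11 GB used, total 769.
Dropping spell-checker and search-indexer frees 9 GB; slotting in geo-lookup (9 GB) lifts the total to 826 at 11 GB.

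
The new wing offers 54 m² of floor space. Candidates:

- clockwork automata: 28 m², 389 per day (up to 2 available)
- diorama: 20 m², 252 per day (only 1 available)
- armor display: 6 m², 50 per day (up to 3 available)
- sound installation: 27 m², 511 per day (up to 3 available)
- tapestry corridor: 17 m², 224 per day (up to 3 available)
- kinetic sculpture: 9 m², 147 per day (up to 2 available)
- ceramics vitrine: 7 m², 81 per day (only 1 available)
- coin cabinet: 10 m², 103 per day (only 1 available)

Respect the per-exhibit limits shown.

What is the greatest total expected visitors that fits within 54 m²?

1022

Ranking by ratio (expected visitors/m²): sound installation 18.93, kinetic sculpture 16.33, clockwork automata 13.89, tapestry corridor 13.18.
2×sound installation uses 54 of the 54 m² and totals 1022.
No other feasible combination exceeds 1022.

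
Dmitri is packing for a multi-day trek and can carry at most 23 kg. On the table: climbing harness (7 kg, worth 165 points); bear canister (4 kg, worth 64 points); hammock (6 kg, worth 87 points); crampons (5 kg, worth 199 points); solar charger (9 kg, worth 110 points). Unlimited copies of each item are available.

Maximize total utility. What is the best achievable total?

Ranking by ratio (utility/kg): crampons 39.80, climbing harness 23.57, bear canister 16.00, hammock 14.50.
Taking 4×crampons: 20 kg used, 796 in utility.

796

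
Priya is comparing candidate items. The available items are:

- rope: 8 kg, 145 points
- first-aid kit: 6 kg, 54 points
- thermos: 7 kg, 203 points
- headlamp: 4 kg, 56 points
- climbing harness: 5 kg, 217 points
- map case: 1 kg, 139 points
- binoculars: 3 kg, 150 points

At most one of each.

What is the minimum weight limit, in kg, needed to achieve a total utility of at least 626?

Need the lightest bundle worth ≥ 626.
thermos + climbing harness + map case + binoculars: 709 utility at 16 kg.
Below 16 kg the best achievable stays under 626.

16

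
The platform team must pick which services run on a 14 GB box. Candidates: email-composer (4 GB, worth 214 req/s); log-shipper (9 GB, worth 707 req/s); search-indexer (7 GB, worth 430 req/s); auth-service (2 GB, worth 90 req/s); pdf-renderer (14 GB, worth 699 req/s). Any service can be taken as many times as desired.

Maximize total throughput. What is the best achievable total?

By throughput per GB: log-shipper 78.56, search-indexer 61.43, email-composer 53.50 lead.
Email-composer + log-shipper uses 13 of the 14 GB and totals 921.

921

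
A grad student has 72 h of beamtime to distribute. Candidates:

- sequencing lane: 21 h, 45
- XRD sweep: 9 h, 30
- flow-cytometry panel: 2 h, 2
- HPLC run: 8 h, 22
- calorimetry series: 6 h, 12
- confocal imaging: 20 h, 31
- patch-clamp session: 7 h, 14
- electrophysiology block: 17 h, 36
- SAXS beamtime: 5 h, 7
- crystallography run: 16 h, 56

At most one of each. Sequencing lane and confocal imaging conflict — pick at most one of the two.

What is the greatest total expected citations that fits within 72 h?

189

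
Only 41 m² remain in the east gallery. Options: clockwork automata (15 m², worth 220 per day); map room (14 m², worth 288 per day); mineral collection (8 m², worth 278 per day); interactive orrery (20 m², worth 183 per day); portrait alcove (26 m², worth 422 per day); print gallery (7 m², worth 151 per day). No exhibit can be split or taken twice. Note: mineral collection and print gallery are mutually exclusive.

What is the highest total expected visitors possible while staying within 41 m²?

Taking clockwork automata + map room + mineral collection: 37 m² used, 786 in expected visitors.
The spare 4 m² is too small for any remaining exhibit, and no feasible exchange beats 786.

786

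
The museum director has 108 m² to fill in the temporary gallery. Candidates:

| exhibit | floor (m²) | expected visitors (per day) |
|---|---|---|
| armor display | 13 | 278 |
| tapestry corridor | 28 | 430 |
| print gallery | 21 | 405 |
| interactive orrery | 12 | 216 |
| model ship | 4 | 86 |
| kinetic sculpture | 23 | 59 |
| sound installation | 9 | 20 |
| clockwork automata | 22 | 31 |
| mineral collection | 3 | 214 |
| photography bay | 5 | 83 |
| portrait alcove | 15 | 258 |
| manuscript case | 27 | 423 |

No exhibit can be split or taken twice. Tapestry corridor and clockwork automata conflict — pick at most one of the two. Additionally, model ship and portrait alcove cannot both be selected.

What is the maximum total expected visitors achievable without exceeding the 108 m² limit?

Armor display + tapestry corridor + print gallery + interactive orrery + model ship + mineral collection + manuscript case uses 108 of the 108 m² and totals 2052.
The closest alternative, armor display + tapestry corridor + print gallery + mineral collection + portrait alcove + manuscript case, reaches only 2008.

2052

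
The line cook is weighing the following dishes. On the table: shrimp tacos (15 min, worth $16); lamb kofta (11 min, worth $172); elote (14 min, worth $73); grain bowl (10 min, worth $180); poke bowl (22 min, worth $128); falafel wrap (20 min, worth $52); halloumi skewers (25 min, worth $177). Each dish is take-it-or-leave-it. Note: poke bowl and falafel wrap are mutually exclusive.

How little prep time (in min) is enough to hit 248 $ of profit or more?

21

Need the lightest bundle worth ≥ 248.
lamb kofta + grain bowl reaches 352 using 21 min.
Any bundle with less than 21 min falls short of 248.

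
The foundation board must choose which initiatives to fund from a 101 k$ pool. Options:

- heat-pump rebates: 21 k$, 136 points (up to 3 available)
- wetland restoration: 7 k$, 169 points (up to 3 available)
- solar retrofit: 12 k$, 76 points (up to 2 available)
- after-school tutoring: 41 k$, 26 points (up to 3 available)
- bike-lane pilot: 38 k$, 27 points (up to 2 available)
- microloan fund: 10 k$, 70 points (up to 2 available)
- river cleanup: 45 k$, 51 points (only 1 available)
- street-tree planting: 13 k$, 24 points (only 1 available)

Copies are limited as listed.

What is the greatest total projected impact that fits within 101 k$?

1001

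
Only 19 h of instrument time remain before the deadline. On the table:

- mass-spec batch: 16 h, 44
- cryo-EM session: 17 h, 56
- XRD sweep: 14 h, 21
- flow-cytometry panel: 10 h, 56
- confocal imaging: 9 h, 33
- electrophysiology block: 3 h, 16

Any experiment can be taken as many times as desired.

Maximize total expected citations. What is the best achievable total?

Ranking by ratio (expected citations/h): flow-cytometry panel 5.60, electrophysiology block 5.33, confocal imaging 3.67.
The ratio ordering already packs tightly: flow-cytometry panel + 3×electrophysiology block, 19 h, 104.
Nothing else within 19 h beats 104.

104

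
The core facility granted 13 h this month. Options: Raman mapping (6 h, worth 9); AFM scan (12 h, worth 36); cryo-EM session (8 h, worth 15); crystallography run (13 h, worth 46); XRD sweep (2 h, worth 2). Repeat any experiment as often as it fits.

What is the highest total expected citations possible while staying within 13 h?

46

Taking crystallography run: 13 h used, 46 in expected citations.
Nothing else within 13 h beats 46.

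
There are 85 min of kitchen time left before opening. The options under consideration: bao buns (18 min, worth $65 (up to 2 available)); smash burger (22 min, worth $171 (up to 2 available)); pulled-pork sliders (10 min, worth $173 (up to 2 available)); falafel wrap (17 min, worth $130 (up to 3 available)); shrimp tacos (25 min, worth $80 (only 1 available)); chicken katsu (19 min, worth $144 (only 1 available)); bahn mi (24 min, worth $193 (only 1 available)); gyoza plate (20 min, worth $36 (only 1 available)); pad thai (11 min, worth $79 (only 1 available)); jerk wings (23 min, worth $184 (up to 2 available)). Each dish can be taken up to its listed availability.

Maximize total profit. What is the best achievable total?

Greedy by ratio would take 2×pulled-pork sliders + falafel wrap + bahn mi + jerk wings: 84 min used, total 853.
The 41 min tied up in falafel wrap and bahn mi is better spent on chicken katsu + jerk wings — total rises to 858 (85 min).
That's the maximum — no swap from here does better than 858.

858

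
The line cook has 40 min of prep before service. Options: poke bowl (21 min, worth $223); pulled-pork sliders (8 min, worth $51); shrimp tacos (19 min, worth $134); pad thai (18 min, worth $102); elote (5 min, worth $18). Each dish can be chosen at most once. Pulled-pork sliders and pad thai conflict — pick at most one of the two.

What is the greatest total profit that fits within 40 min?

Best packing: poke bowl + shrimp tacos — 40 min, 357 total.
That's the maximum — no feasible swap from here does better than 357.

357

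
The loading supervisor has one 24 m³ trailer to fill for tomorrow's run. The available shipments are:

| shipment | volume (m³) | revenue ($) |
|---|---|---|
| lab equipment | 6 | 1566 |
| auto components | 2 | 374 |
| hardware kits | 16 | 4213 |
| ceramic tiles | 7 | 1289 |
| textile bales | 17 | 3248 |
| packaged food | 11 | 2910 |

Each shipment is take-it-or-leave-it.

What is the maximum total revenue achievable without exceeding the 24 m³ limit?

The ratio heuristic lands on lab equipment + auto components + packaged food (4850) but leaves 5 m³ idle.
Dropping packaged food frees 11 m³; slotting in hardware kits (16 m³) lifts the total to 6153 at 24 m³.
Nothing else within 24 m³ beats 6153.

6153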